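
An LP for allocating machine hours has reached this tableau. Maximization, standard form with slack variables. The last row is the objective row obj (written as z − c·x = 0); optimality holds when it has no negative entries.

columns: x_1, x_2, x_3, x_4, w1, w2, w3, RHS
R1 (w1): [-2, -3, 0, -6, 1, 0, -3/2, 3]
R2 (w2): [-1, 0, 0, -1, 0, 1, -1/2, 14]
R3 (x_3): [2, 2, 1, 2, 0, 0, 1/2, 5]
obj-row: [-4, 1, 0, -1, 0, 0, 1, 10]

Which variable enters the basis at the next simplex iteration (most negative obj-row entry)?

Negative obj-row entries: x_1: -4, x_4: -1.
The most negative is -4 in column x_1, so x_1 enters.

x_1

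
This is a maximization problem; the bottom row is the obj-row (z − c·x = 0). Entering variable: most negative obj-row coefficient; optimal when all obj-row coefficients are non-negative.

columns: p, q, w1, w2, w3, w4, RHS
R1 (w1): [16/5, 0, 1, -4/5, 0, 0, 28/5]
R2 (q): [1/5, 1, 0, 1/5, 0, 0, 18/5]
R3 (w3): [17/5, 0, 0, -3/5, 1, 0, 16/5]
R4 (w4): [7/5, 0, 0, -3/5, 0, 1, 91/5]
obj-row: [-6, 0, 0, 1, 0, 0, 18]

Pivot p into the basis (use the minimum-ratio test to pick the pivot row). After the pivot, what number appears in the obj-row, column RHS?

Ratio test on column p — row 1: (28/5)/(16/5) = 7/4; row 2: (18/5)/(1/5) = 18; row 3: (16/5)/(17/5) = 16/17; row 4: (91/5)/(7/5) = 13. Minimum is 16/17 at row 3 (w3 leaves); pivot element 17/5.
Divide row 3 by 17/5; eliminate column p from the other rows.
obj-row update in column RHS: 18 − (-6)·(16/17) = 402/17.

402/17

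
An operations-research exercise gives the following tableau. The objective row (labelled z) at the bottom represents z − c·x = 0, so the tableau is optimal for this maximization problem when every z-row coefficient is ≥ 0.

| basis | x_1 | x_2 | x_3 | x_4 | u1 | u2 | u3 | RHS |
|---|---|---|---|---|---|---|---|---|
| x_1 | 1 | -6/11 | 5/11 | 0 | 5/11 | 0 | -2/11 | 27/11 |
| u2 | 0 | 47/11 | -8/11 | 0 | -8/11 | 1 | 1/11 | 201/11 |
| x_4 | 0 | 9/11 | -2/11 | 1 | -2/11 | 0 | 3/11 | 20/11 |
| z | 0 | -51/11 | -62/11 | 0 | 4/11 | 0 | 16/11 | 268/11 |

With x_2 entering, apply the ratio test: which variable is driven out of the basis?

Column x_2 entries and ratios — x_1: -6/11 ≤ 0, skip; u2: (201/11)/(47/11) = 201/47; x_4: (20/11)/(9/11) = 20/9.
Smallest ratio is 20/9 in the row of x_4, so x_4 leaves.

x_4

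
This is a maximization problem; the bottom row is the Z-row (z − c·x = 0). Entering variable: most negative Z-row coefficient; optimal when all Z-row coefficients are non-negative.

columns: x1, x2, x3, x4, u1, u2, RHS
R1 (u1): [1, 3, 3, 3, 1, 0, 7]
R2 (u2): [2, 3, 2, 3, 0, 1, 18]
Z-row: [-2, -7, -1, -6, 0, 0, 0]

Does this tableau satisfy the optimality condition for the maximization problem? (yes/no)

no

The Z-row has a negative entry -7 in column x2, so it is not optimal.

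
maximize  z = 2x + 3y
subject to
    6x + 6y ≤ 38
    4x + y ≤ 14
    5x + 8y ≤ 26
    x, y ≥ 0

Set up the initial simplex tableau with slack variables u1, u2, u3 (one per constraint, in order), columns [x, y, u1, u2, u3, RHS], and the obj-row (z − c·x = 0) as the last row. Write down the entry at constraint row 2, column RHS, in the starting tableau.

14

The RHS of constraint 2 is b_2 = 14.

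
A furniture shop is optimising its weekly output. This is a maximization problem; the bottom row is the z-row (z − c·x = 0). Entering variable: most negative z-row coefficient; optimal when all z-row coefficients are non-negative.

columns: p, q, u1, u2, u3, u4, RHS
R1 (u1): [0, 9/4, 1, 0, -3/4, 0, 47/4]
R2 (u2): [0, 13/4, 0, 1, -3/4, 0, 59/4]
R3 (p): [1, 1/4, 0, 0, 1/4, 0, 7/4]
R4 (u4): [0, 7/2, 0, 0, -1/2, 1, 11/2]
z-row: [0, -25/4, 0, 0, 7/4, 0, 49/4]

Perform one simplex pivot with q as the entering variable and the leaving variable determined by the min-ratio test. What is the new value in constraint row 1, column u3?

Ratio test on column q — row 1: (47/4)/(9/4) = 47/9; row 2: (59/4)/(13/4) = 59/13; row 3: (7/4)/(1/4) = 7; row 4: (11/2)/(7/2) = 11/7. Minimum is 11/7 at row 4 (u4 leaves); pivot element 7/2.
Divide row 4 by 7/2; eliminate column q from the other rows.
Row 1 update in column u3: -3/4 − (9/4)·(-1/7) = -3/7.

-3/7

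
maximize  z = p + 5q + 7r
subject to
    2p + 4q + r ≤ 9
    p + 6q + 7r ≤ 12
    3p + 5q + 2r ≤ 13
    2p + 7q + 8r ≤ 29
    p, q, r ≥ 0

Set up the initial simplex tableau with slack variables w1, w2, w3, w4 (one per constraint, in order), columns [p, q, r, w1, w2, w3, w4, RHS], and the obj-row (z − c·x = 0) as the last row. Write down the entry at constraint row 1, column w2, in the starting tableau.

0

Slack w2 belongs to constraint 2; its column is the unit vector e_2, so the entry in row 1 is 0.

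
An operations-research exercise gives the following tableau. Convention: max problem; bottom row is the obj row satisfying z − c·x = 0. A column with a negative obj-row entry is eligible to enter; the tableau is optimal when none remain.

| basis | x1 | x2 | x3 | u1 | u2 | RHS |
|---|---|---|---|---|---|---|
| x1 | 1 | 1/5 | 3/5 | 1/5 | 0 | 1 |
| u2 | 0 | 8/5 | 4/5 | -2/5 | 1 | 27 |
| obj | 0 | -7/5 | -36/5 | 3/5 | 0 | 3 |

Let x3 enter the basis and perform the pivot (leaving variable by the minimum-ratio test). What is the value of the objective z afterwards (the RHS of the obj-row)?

Ratio test on column x3 — row 1: 1/(3/5) = 5/3; row 2: 27/(4/5) = 135/4. Minimum is 5/3 at row 1 (x1 leaves); pivot element 3/5.
Pivot on row 1; the obj-row RHS becomes 3 − (-36/5)·(5/3) = 15.

15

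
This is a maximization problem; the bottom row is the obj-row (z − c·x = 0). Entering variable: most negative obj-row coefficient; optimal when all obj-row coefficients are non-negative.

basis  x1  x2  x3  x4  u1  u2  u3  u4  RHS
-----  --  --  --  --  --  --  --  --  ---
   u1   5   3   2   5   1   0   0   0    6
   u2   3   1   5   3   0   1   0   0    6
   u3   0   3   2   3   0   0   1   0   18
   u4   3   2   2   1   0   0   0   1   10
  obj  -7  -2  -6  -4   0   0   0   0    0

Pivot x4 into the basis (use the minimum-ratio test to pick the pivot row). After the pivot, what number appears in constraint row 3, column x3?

Ratio test on column x4 — row 1: 6/5 = 6/5; row 2: 6/3 = 2; row 3: 18/3 = 6; row 4: 10/1 = 10. Minimum is 6/5 at row 1 (u1 leaves); pivot element 5.
Divide row 1 by 5; eliminate column x4 from the other rows.
Row 3 update in column x3: 2 − 3·(2/5) = 4/5.

4/5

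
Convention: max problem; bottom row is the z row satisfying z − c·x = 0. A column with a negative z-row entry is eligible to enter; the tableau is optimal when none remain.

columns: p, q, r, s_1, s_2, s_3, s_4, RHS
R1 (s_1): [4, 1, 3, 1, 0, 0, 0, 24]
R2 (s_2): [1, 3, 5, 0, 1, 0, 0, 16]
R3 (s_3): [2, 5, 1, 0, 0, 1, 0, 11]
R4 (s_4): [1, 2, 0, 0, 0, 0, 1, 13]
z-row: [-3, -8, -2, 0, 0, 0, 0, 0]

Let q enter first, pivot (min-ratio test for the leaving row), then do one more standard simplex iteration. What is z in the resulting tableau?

203/11

Ratio test on column q — row 1: 24/1 = 24; row 2: 16/3 = 16/3; row 3: 11/5 = 11/5; row 4: 13/2 = 13/2. Minimum is 11/5 at row 3 (s_3 leaves); pivot element 5.
Pivot on row 3; the z-row RHS becomes 0 − (-8)·(11/5) = 88/5.
Next entering variable (most negative z-row entry -2/5): r.
Ratio test on column r — row 1: (109/5)/(14/5) = 109/14; row 2: (47/5)/(22/5) = 47/22; row 3: (11/5)/(1/5) = 11; row 4: entry -2/5 ≤ 0. Minimum is 47/22 at row 2 (s_2 leaves); pivot element 22/5.
After the second pivot the z-row RHS is 88/5 − (-2/5)·(47/22) = 203/11.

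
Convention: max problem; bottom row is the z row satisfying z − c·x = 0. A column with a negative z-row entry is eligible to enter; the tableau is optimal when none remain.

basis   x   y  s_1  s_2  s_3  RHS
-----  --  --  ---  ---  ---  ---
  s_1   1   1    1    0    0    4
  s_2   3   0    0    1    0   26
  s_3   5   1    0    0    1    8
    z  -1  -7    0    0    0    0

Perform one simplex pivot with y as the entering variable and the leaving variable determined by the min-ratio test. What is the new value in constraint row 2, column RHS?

Ratio test on column y — row 1: 4/1 = 4; row 2: entry 0 ≤ 0; row 3: 8/1 = 8. Minimum is 4 at row 1 (s_1 leaves); pivot element 1.
Divide row 1 by 1; eliminate column y from the other rows.
Row 2 update in column RHS: 26 − 0·4 = 26.

26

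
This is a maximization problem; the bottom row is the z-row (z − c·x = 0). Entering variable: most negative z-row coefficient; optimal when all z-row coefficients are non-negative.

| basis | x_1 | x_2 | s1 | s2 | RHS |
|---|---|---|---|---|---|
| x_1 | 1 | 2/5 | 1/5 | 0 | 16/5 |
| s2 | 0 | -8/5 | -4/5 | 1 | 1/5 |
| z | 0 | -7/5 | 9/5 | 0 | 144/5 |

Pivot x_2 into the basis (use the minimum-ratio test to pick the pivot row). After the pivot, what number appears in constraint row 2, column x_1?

4

Ratio test on column x_2 — row 1: (16/5)/(2/5) = 8; row 2: entry -8/5 ≤ 0. Minimum is 8 at row 1 (x_1 leaves); pivot element 2/5.
Divide row 1 by 2/5; eliminate column x_2 from the other rows.
Row 2 update in column x_1: 0 − (-8/5)·(5/2) = 4.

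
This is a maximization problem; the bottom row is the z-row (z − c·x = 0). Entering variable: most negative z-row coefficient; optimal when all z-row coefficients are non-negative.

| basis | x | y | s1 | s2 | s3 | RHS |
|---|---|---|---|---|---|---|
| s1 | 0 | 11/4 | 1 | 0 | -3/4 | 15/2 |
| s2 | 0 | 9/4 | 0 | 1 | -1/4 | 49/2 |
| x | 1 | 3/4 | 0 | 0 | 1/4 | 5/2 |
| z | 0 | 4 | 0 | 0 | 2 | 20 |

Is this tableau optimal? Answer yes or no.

yes

Every z-row coefficient is ≥ 0, so the tableau is optimal.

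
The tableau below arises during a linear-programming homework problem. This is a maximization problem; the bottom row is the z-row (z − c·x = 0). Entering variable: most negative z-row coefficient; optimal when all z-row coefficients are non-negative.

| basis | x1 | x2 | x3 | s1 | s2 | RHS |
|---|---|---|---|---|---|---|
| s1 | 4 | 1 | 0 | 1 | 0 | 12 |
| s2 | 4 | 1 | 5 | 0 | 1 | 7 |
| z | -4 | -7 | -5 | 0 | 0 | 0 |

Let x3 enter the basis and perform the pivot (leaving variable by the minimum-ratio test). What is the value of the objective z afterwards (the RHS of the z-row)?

Ratio test on column x3 — row 1: entry 0 ≤ 0; row 2: 7/5 = 7/5. Minimum is 7/5 at row 2 (s2 leaves); pivot element 5.
Pivot on row 2; the z-row RHS becomes 0 − (-5)·(7/5) = 7.

7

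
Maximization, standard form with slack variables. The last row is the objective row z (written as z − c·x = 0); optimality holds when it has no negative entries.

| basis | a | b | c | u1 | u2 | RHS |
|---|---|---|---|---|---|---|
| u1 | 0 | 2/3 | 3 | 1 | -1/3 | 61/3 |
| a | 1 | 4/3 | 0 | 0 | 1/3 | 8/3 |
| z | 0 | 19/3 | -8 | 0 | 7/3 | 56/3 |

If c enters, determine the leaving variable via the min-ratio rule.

u1

Column c entries and ratios — u1: (61/3)/3 = 61/9; a: 0 ≤ 0, skip.
Smallest ratio is 61/9 in the row of u1, so u1 leaves.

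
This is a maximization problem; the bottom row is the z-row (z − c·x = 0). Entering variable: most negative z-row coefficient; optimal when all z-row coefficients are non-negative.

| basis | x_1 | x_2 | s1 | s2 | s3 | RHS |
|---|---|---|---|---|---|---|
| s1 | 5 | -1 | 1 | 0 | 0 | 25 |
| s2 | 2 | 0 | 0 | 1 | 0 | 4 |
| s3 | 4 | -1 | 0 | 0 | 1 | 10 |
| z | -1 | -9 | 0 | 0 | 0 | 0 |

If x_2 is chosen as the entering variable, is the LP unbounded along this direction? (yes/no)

yes

Every constraint-row entry in column x_2 is ≤ 0, so increasing x_2 is unbounded.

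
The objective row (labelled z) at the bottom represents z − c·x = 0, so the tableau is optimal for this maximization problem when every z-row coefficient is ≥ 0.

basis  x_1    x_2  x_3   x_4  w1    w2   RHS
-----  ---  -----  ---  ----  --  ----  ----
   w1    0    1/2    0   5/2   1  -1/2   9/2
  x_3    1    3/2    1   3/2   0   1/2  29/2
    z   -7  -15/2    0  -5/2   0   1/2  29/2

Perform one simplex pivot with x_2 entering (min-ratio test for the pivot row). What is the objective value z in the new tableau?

82

Ratio test on column x_2 — row 1: (9/2)/(1/2) = 9; row 2: (29/2)/(3/2) = 29/3. Minimum is 9 at row 1 (w1 leaves); pivot element 1/2.
Pivot on row 1; the z-row RHS becomes 29/2 − (-15/2)·9 = 82.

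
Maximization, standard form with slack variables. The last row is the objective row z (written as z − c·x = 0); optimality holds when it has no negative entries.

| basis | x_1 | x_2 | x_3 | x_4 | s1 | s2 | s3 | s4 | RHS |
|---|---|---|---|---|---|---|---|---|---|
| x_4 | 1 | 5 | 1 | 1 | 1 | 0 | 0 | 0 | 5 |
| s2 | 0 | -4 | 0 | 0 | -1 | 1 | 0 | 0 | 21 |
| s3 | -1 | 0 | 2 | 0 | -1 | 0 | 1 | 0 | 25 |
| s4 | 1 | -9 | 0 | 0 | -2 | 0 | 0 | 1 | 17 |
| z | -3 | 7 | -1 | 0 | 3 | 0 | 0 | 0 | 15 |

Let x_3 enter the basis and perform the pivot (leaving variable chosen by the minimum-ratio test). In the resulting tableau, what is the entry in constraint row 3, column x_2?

Ratio test on column x_3 — row 1: 5/1 = 5; row 2: entry 0 ≤ 0; row 3: 25/2 = 25/2; row 4: entry 0 ≤ 0. Minimum is 5 at row 1 (x_4 leaves); pivot element 1.
Divide row 1 by 1; eliminate column x_3 from the other rows.
Row 3 update in column x_2: 0 − 2·5 = -10.

-10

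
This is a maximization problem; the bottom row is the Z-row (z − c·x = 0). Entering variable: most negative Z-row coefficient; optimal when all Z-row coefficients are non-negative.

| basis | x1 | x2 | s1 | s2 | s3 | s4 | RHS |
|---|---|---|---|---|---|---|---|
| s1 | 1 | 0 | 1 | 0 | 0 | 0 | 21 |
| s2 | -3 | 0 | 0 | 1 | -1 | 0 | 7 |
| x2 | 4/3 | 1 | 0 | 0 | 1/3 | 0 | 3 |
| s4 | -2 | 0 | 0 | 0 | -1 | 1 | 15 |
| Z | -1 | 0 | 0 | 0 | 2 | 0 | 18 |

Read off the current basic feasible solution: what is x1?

x1 is not in the basis, so in the current basic feasible solution x1 = 0.

0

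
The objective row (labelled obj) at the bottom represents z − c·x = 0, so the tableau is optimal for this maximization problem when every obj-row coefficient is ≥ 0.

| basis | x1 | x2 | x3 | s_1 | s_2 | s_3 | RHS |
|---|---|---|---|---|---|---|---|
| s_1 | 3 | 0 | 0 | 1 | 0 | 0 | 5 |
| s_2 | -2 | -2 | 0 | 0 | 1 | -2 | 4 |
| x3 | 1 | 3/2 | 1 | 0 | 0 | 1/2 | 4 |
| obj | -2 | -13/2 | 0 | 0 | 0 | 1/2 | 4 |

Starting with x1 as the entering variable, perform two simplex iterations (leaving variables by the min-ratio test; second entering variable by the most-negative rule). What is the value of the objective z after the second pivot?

Ratio test on column x1 — row 1: 5/3 = 5/3; row 2: entry -2 ≤ 0; row 3: 4/1 = 4. Minimum is 5/3 at row 1 (s_1 leaves); pivot element 3.
Pivot on row 1; the obj-row RHS becomes 4 − (-2)·(5/3) = 22/3.
Next entering variable (most negative obj-row entry -13/2): x2.
Ratio test on column x2 — row 1: entry 0 ≤ 0; row 2: entry -2 ≤ 0; row 3: (7/3)/(3/2) = 14/9. Minimum is 14/9 at row 3 (x3 leaves); pivot element 3/2.
After the second pivot the obj-row RHS is 22/3 − (-13/2)·(14/9) = 157/9.

157/9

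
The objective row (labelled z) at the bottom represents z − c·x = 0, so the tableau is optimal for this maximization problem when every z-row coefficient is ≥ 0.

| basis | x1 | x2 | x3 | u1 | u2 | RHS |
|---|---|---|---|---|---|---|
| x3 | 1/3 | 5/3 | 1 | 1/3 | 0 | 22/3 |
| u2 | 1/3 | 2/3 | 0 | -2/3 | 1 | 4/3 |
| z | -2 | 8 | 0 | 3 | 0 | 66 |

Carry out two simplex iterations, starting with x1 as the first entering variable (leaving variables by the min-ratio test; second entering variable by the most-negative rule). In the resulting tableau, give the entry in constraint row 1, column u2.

-1

Ratio test on column x1 — row 1: (22/3)/(1/3) = 22; row 2: (4/3)/(1/3) = 4. Minimum is 4 at row 2 (u2 leaves); pivot element 1/3.
Divide row 2 by 1/3; eliminate column x1 from the other rows.
Second iteration: most negative z-row entry is -1 in column u1, so u1 enters.
Ratio test on column u1 — row 1: 6/1 = 6; row 2: entry -2 ≤ 0. Minimum is 6 at row 1 (x3 leaves); pivot element 1.
Divide row 1 by 1; eliminate column u1 from the other rows.
After both pivots, the entry at constraint row 1, column u2 is -1.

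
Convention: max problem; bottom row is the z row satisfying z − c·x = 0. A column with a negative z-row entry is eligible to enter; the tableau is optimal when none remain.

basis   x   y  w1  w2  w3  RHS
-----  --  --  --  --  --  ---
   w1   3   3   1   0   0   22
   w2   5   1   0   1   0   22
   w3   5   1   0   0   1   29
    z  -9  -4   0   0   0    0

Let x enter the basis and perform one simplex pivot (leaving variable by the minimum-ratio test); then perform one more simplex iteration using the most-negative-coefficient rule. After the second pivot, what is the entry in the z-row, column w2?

5/4

Ratio test on column x — row 1: 22/3 = 22/3; row 2: 22/5 = 22/5; row 3: 29/5 = 29/5. Minimum is 22/5 at row 2 (w2 leaves); pivot element 5.
Divide row 2 by 5; eliminate column x from the other rows.
Second iteration: most negative z-row entry is -11/5 in column y, so y enters.
Ratio test on column y — row 1: (44/5)/(12/5) = 11/3; row 2: (22/5)/(1/5) = 22; row 3: entry 0 ≤ 0. Minimum is 11/3 at row 1 (w1 leaves); pivot element 12/5.
Divide row 1 by 12/5; eliminate column y from the other rows.
After both pivots, the entry at the z-row, column w2 is 5/4.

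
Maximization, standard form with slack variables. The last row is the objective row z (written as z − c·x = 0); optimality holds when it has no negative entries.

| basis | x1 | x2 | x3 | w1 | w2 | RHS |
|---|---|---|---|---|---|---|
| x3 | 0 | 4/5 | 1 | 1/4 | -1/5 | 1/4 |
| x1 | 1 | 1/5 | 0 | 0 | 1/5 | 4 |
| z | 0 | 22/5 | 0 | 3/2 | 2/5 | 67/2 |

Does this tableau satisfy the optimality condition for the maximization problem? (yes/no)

Every z-row coefficient is ≥ 0, so the tableau is optimal.

yes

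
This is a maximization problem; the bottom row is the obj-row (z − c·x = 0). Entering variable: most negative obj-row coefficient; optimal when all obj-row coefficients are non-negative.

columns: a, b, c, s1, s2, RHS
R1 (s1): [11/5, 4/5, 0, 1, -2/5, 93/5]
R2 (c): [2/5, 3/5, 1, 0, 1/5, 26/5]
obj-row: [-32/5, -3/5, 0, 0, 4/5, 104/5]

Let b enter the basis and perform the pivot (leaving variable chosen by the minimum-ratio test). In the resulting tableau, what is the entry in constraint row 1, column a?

5/3

Ratio test on column b — row 1: (93/5)/(4/5) = 93/4; row 2: (26/5)/(3/5) = 26/3. Minimum is 26/3 at row 2 (c leaves); pivot element 3/5.
Divide row 2 by 3/5; eliminate column b from the other rows.
Row 1 update in column a: 11/5 − (4/5)·(2/3) = 5/3.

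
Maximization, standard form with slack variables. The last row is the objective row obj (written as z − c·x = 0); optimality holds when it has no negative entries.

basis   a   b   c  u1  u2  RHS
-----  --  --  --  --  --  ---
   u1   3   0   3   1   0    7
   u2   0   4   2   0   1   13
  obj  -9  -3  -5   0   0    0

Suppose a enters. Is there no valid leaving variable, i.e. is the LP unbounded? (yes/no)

Column a has positive entries in row(s) 1, so the ratio test bounds it — not unbounded.

no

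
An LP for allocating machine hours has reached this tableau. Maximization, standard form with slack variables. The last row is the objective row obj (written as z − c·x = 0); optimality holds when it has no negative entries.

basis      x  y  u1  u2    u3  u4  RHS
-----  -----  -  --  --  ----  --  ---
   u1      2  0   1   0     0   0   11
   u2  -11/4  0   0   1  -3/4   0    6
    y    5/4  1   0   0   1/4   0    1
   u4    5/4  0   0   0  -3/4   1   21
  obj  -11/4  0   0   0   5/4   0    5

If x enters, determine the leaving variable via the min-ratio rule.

Column x entries and ratios — u1: 11/2 = 11/2; u2: -11/4 ≤ 0, skip; y: 1/(5/4) = 4/5; u4: 21/(5/4) = 84/5.
Smallest ratio is 4/5 in the row of y, so y leaves.

y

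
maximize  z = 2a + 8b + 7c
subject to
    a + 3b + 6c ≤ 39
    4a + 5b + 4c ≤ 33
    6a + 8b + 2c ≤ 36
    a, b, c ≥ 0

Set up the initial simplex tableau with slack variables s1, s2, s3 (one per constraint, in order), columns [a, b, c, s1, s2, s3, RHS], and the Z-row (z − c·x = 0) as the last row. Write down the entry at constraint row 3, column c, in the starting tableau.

Constraint 3 has coefficient 2 on c.

2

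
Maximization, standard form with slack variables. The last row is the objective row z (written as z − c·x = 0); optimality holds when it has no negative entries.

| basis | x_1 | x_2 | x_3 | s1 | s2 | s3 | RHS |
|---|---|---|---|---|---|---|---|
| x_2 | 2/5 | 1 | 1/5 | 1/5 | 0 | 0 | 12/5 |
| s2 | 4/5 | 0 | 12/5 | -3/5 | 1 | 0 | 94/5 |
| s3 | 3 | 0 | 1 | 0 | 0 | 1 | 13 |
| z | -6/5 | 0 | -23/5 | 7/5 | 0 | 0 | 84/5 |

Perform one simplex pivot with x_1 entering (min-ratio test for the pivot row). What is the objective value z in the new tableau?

22

Ratio test on column x_1 — row 1: (12/5)/(2/5) = 6; row 2: (94/5)/(4/5) = 47/2; row 3: 13/3 = 13/3. Minimum is 13/3 at row 3 (s3 leaves); pivot element 3.
Pivot on row 3; the z-row RHS becomes 84/5 − (-6/5)·(13/3) = 22.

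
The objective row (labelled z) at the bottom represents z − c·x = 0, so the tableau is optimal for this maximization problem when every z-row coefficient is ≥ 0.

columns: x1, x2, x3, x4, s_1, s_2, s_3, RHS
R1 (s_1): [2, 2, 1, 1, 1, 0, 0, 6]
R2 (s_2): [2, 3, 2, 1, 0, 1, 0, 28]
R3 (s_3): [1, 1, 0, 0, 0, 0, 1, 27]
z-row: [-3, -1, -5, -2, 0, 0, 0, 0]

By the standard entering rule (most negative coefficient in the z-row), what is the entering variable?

x3

Negative z-row entries: x1: -3, x2: -1, x3: -5, x4: -2.
The most negative is -5 in column x3, so x3 enters.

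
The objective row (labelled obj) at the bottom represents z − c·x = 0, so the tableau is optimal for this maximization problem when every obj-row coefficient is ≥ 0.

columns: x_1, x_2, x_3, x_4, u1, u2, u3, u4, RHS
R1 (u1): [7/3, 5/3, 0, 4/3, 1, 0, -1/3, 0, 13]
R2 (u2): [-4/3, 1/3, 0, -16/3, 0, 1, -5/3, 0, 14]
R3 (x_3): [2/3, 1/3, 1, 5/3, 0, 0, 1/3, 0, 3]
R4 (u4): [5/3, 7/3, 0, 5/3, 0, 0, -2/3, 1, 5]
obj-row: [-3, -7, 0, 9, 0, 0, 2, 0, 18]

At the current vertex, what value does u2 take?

14

u2 is basic (row 2); its value is the RHS of that row, 14.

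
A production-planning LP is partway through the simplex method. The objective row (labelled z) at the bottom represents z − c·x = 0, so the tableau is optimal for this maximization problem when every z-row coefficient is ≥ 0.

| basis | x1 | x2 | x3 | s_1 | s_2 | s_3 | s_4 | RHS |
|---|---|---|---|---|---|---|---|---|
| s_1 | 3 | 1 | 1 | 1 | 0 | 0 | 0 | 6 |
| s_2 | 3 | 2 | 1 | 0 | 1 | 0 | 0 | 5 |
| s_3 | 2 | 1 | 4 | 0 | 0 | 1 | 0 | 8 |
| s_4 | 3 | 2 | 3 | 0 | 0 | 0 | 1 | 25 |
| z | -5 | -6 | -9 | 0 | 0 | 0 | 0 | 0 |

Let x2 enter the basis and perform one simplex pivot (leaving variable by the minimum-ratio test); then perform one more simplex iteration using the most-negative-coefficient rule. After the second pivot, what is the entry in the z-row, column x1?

34/7

Ratio test on column x2 — row 1: 6/1 = 6; row 2: 5/2 = 5/2; row 3: 8/1 = 8; row 4: 25/2 = 25/2. Minimum is 5/2 at row 2 (s_2 leaves); pivot element 2.
Divide row 2 by 2; eliminate column x2 from the other rows.
Second iteration: most negative z-row entry is -6 in column x3, so x3 enters.
Ratio test on column x3 — row 1: (7/2)/(1/2) = 7; row 2: (5/2)/(1/2) = 5; row 3: (11/2)/(7/2) = 11/7; row 4: 20/2 = 10. Minimum is 11/7 at row 3 (s_3 leaves); pivot element 7/2.
Divide row 3 by 7/2; eliminate column x3 from the other rows.
After both pivots, the entry at the z-row, column x1 is 34/7.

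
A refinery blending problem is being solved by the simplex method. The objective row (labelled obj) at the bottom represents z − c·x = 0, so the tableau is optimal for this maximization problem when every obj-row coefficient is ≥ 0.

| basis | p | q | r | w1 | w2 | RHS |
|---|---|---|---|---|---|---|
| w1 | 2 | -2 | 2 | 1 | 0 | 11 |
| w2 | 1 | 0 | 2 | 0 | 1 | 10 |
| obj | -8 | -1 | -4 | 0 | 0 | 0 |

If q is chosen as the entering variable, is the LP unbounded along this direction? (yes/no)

yes

Every constraint-row entry in column q is ≤ 0, so increasing q is unbounded.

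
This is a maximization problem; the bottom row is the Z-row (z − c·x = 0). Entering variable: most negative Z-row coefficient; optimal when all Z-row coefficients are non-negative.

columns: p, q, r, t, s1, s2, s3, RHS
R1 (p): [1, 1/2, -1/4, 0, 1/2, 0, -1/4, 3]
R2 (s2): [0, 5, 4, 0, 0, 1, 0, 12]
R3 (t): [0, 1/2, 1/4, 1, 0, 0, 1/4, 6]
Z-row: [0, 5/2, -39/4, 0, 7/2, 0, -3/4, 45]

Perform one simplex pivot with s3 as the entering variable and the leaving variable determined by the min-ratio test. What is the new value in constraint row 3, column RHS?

Ratio test on column s3 — row 1: entry -1/4 ≤ 0; row 2: entry 0 ≤ 0; row 3: 6/(1/4) = 24. Minimum is 24 at row 3 (t leaves); pivot element 1/4.
Divide row 3 by 1/4; eliminate column s3 from the other rows.
In the new row 3, the RHS entry is the old entry divided by the pivot: 6/(1/4) = 24.

24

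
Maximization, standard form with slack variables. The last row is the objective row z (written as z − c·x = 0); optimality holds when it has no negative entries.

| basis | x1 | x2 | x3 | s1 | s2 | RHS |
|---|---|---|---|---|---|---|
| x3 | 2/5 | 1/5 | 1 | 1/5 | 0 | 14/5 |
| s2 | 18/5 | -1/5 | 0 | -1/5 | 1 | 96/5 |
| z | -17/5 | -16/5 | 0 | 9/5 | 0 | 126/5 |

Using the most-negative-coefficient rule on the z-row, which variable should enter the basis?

Negative z-row entries: x1: -17/5, x2: -16/5.
The most negative is -17/5 in column x1, so x1 enters.

x1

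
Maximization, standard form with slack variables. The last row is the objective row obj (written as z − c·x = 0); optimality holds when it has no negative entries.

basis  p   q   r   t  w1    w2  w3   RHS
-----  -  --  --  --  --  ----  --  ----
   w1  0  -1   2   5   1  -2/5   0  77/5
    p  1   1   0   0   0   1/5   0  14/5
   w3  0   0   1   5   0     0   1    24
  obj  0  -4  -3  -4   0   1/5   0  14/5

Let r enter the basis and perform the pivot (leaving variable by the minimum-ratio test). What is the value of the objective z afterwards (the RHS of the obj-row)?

Ratio test on column r — row 1: (77/5)/2 = 77/10; row 2: entry 0 ≤ 0; row 3: 24/1 = 24. Minimum is 77/10 at row 1 (w1 leaves); pivot element 2.
Pivot on row 1; the obj-row RHS becomes 14/5 − (-3)·(77/10) = 259/10.

259/10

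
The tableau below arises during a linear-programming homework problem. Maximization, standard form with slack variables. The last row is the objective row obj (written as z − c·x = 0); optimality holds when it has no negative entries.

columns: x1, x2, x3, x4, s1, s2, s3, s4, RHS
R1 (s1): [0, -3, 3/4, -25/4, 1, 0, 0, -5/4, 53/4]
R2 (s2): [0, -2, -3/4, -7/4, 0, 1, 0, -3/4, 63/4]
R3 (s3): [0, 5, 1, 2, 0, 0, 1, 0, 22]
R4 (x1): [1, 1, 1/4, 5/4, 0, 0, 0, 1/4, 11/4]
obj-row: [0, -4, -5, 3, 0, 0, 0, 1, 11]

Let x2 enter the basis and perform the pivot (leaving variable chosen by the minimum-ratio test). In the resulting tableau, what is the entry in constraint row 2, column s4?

-1/4

Ratio test on column x2 — row 1: entry -3 ≤ 0; row 2: entry -2 ≤ 0; row 3: 22/5 = 22/5; row 4: (11/4)/1 = 11/4. Minimum is 11/4 at row 4 (x1 leaves); pivot element 1.
Divide row 4 by 1; eliminate column x2 from the other rows.
Row 2 update in column s4: -3/4 − (-2)·(1/4) = -1/4.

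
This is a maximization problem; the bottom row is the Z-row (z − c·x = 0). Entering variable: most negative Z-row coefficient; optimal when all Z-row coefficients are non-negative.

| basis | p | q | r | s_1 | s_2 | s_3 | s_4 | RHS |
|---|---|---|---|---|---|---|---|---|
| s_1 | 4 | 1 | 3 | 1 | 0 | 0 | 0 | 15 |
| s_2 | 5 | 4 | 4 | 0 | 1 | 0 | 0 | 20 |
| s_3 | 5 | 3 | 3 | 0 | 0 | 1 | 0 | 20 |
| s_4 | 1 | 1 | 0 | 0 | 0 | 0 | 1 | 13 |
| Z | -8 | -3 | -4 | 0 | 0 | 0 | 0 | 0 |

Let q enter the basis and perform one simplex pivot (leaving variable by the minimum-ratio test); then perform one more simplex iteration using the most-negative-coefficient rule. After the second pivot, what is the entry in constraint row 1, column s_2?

-1/11

Ratio test on column q — row 1: 15/1 = 15; row 2: 20/4 = 5; row 3: 20/3 = 20/3; row 4: 13/1 = 13. Minimum is 5 at row 2 (s_2 leaves); pivot element 4.
Divide row 2 by 4; eliminate column q from the other rows.
Second iteration: most negative Z-row entry is -17/4 in column p, so p enters.
Ratio test on column p — row 1: 10/(11/4) = 40/11; row 2: 5/(5/4) = 4; row 3: 5/(5/4) = 4; row 4: entry -1/4 ≤ 0. Minimum is 40/11 at row 1 (s_1 leaves); pivot element 11/4.
Divide row 1 by 11/4; eliminate column p from the other rows.
After both pivots, the entry at constraint row 1, column s_2 is -1/11.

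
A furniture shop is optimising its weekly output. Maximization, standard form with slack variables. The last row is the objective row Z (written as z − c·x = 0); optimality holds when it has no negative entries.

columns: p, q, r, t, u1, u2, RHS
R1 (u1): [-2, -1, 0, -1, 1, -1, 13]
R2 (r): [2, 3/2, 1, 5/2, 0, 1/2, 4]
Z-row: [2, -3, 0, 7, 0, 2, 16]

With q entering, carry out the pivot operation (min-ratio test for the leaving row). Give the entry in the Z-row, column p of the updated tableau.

Ratio test on column q — row 1: entry -1 ≤ 0; row 2: 4/(3/2) = 8/3. Minimum is 8/3 at row 2 (r leaves); pivot element 3/2.
Divide row 2 by 3/2; eliminate column q from the other rows.
Z-row update in column p: 2 − (-3)·(4/3) = 6.

6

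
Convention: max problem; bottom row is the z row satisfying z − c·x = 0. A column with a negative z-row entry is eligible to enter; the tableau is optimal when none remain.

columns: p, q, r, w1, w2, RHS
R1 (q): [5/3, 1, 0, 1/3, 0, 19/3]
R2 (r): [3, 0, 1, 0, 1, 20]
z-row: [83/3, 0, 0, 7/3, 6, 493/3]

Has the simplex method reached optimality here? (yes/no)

Every z-row coefficient is ≥ 0, so the tableau is optimal.

yes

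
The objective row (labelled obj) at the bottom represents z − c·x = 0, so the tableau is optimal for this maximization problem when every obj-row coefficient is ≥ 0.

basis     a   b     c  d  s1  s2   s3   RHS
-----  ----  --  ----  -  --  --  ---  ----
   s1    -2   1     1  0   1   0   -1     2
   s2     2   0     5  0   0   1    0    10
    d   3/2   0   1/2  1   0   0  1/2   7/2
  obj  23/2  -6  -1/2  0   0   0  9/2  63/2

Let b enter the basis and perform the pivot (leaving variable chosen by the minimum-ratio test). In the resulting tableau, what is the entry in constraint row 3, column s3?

Ratio test on column b — row 1: 2/1 = 2; row 2: entry 0 ≤ 0; row 3: entry 0 ≤ 0. Minimum is 2 at row 1 (s1 leaves); pivot element 1.
Divide row 1 by 1; eliminate column b from the other rows.
Row 3 update in column s3: 1/2 − 0·(-1) = 1/2.

1/2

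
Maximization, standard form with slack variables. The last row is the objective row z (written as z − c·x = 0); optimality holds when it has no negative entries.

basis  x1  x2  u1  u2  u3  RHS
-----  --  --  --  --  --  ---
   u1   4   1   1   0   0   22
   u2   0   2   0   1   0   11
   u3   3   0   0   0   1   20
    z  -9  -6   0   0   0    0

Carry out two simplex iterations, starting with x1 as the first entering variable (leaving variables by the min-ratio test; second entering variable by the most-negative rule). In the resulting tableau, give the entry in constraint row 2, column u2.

Ratio test on column x1 — row 1: 22/4 = 11/2; row 2: entry 0 ≤ 0; row 3: 20/3 = 20/3. Minimum is 11/2 at row 1 (u1 leaves); pivot element 4.
Divide row 1 by 4; eliminate column x1 from the other rows.
Second iteration: most negative z-row entry is -15/4 in column x2, so x2 enters.
Ratio test on column x2 — row 1: (11/2)/(1/4) = 22; row 2: 11/2 = 11/2; row 3: entry -3/4 ≤ 0. Minimum is 11/2 at row 2 (u2 leaves); pivot element 2.
Divide row 2 by 2; eliminate column x2 from the other rows.
After both pivots, the entry at constraint row 2, column u2 is 1/2.

1/2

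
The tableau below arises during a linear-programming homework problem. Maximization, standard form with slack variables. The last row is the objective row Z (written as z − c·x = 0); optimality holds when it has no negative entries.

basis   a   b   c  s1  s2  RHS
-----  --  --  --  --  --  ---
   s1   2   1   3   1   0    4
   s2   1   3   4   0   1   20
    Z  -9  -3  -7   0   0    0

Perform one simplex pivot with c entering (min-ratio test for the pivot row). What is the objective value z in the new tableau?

28/3

Ratio test on column c — row 1: 4/3 = 4/3; row 2: 20/4 = 5. Minimum is 4/3 at row 1 (s1 leaves); pivot element 3.
Pivot on row 1; the Z-row RHS becomes 0 − (-7)·(4/3) = 28/3.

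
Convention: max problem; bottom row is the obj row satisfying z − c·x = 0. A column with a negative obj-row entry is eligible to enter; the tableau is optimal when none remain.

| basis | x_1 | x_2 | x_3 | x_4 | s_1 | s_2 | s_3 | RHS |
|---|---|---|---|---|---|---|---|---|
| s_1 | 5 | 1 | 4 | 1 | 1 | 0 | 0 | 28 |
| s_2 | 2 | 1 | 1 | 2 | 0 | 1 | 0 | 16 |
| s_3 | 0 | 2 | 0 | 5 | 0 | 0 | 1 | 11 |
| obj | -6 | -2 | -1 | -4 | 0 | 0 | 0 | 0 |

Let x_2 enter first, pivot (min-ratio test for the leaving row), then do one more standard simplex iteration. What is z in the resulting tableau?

38

Ratio test on column x_2 — row 1: 28/1 = 28; row 2: 16/1 = 16; row 3: 11/2 = 11/2. Minimum is 11/2 at row 3 (s_3 leaves); pivot element 2.
Pivot on row 3; the obj-row RHS becomes 0 − (-2)·(11/2) = 11.
Next entering variable (most negative obj-row entry -6): x_1.
Ratio test on column x_1 — row 1: (45/2)/5 = 9/2; row 2: (21/2)/2 = 21/4; row 3: entry 0 ≤ 0. Minimum is 9/2 at row 1 (s_1 leaves); pivot element 5.
After the second pivot the obj-row RHS is 11 − (-6)·(9/2) = 38.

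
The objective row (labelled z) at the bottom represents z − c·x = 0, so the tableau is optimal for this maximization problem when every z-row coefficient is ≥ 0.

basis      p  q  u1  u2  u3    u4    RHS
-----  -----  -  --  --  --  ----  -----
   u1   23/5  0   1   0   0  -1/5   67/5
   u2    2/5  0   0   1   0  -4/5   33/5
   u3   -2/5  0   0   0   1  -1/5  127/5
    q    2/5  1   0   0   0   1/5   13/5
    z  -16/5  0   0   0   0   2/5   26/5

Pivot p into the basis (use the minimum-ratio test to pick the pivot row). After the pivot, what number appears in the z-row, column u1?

Ratio test on column p — row 1: (67/5)/(23/5) = 67/23; row 2: (33/5)/(2/5) = 33/2; row 3: entry -2/5 ≤ 0; row 4: (13/5)/(2/5) = 13/2. Minimum is 67/23 at row 1 (u1 leaves); pivot element 23/5.
Divide row 1 by 23/5; eliminate column p from the other rows.
z-row update in column u1: 0 − (-16/5)·(5/23) = 16/23.

16/23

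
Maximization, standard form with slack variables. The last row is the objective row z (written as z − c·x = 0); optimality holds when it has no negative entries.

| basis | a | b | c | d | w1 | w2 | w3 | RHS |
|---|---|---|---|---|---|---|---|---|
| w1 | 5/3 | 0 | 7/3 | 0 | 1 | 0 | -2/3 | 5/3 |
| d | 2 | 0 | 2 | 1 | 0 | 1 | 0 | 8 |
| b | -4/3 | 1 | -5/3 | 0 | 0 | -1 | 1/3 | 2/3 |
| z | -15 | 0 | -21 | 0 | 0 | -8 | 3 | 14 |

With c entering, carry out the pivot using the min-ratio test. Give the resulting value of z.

29

Ratio test on column c — row 1: (5/3)/(7/3) = 5/7; row 2: 8/2 = 4; row 3: entry -5/3 ≤ 0. Minimum is 5/7 at row 1 (w1 leaves); pivot element 7/3.
Pivot on row 1; the z-row RHS becomes 14 − (-21)·(5/7) = 29.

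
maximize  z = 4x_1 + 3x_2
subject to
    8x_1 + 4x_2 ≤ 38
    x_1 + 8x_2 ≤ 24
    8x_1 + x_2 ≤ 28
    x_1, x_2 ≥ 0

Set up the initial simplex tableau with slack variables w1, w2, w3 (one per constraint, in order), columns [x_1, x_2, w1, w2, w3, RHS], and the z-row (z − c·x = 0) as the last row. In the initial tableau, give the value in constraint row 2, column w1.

Slack w1 belongs to constraint 1; its column is the unit vector e_1, so the entry in row 2 is 0.

0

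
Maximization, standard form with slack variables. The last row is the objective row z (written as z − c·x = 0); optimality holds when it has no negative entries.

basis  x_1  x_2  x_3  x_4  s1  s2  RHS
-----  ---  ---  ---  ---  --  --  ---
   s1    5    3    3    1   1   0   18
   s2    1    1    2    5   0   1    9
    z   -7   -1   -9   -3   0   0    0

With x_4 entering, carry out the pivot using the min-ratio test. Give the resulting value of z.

Ratio test on column x_4 — row 1: 18/1 = 18; row 2: 9/5 = 9/5. Minimum is 9/5 at row 2 (s2 leaves); pivot element 5.
Pivot on row 2; the z-row RHS becomes 0 − (-3)·(9/5) = 27/5.

27/5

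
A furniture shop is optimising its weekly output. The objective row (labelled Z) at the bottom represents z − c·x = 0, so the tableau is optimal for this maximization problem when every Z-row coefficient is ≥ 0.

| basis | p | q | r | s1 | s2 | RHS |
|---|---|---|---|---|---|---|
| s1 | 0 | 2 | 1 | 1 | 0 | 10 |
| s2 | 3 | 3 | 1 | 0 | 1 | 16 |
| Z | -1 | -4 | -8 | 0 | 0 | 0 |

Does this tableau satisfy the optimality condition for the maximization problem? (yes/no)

no

The Z-row has a negative entry -8 in column r, so it is not optimal.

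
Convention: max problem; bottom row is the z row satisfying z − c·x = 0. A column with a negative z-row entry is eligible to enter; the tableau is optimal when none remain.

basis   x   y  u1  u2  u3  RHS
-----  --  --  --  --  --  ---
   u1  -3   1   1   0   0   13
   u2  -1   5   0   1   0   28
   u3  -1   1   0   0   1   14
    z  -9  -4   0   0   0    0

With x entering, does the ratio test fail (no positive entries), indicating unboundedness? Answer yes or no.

yes

Every constraint-row entry in column x is ≤ 0, so increasing x is unbounded.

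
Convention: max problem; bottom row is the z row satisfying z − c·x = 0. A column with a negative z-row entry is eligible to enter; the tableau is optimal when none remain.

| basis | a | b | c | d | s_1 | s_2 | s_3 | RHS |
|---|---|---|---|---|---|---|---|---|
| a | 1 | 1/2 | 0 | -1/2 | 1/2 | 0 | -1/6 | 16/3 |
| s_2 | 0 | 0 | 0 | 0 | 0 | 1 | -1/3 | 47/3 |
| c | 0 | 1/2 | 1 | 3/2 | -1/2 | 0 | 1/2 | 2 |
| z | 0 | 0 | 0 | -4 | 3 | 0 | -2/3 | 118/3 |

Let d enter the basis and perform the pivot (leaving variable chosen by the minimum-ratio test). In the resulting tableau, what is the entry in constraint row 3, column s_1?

Ratio test on column d — row 1: entry -1/2 ≤ 0; row 2: entry 0 ≤ 0; row 3: 2/(3/2) = 4/3. Minimum is 4/3 at row 3 (c leaves); pivot element 3/2.
Divide row 3 by 3/2; eliminate column d from the other rows.
In the new row 3, the s_1 entry is the old entry divided by the pivot: (-1/2)/(3/2) = -1/3.

-1/3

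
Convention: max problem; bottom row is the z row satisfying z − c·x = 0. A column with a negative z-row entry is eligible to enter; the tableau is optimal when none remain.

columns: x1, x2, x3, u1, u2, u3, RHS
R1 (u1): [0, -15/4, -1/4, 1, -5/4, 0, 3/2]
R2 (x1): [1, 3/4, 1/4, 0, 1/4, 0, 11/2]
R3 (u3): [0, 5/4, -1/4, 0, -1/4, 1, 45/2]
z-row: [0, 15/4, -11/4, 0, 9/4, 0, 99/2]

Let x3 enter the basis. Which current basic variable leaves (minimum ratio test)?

Column x3 entries and ratios — u1: -1/4 ≤ 0, skip; x1: (11/2)/(1/4) = 22; u3: -1/4 ≤ 0, skip.
Smallest ratio is 22 in the row of x1, so x1 leaves.

x1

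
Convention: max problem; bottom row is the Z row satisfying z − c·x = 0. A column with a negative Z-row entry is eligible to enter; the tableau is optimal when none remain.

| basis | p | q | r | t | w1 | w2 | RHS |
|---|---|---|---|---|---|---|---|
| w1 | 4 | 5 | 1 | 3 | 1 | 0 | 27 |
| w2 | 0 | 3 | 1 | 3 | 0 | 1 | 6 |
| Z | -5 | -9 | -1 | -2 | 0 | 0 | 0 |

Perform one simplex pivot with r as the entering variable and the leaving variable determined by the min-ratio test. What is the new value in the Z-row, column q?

-6

Ratio test on column r — row 1: 27/1 = 27; row 2: 6/1 = 6. Minimum is 6 at row 2 (w2 leaves); pivot element 1.
Divide row 2 by 1; eliminate column r from the other rows.
Z-row update in column q: -9 − (-1)·3 = -6.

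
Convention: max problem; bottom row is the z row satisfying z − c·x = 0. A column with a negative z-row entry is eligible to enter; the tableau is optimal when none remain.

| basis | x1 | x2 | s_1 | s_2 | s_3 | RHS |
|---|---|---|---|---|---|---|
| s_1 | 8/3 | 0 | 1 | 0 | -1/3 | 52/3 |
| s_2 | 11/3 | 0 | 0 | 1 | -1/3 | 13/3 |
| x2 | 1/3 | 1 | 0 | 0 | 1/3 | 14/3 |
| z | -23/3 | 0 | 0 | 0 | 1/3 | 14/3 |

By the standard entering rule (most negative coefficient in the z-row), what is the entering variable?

x1

Negative z-row entries: x1: -23/3.
The most negative is -23/3 in column x1, so x1 enters.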